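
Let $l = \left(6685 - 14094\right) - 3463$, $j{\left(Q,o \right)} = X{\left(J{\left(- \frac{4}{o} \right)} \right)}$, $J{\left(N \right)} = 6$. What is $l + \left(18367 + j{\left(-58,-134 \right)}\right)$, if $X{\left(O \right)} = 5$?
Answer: $7500$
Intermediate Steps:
$j{\left(Q,o \right)} = 5$
$l = -10872$ ($l = -7409 - 3463 = -10872$)
$l + \left(18367 + j{\left(-58,-134 \right)}\right) = -10872 + \left(18367 + 5\right) = -10872 + 18372 = 7500$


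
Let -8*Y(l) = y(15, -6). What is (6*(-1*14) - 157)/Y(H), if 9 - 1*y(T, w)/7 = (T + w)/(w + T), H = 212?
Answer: 241/7 ≈ 34.429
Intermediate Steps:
y(T, w) = 56 (y(T, w) = 63 - 7*(T + w)/(w + T) = 63 - 7*(T + w)/(T + w) = 63 - 7*1 = 63 - 7 = 56)
Y(l) = -7 (Y(l) = -1/8*56 = -7)
(6*(-1*14) - 157)/Y(H) = (6*(-1*14) - 157)/(-7) = (6*(-14) - 157)*(-1/7) = (-84 - 157)*(-1/7) = -241*(-1/7) = 241/7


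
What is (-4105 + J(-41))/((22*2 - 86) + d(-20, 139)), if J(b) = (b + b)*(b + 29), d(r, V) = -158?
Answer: 3121/200 ≈ 15.605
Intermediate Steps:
J(b) = 2*b*(29 + b) (J(b) = (2*b)*(29 + b) = 2*b*(29 + b))
(-4105 + J(-41))/((22*2 - 86) + d(-20, 139)) = (-4105 + 2*(-41)*(29 - 41))/((22*2 - 86) - 158) = (-4105 + 2*(-41)*(-12))/((44 - 86) - 158) = (-4105 + 984)/(-42 - 158) = -3121/(-200) = -3121*(-1/200) = 3121/200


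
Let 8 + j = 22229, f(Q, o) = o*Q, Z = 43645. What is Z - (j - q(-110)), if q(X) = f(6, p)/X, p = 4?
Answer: 1178308/55 ≈ 21424.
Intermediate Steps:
f(Q, o) = Q*o
j = 22221 (j = -8 + 22229 = 22221)
q(X) = 24/X (q(X) = (6*4)/X = 24/X)
Z - (j - q(-110)) = 43645 - (22221 - 24/(-110)) = 43645 - (22221 - 24*(-1)/110) = 43645 - (22221 - 1*(-12/55)) = 43645 - (22221 + 12/55) = 43645 - 1*1222167/55 = 43645 - 1222167/55 = 1178308/55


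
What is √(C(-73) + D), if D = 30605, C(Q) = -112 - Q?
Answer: √30566 ≈ 174.83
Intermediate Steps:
√(C(-73) + D) = √((-112 - 1*(-73)) + 30605) = √((-112 + 73) + 30605) = √(-39 + 30605) = √30566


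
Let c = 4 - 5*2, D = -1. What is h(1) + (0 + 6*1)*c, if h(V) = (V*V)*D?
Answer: -37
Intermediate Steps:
h(V) = -V² (h(V) = (V*V)*(-1) = V²*(-1) = -V²)
c = -6 (c = 4 - 10 = -6)
h(1) + (0 + 6*1)*c = -1*1² + (0 + 6*1)*(-6) = -1*1 + (0 + 6)*(-6) = -1 + 6*(-6) = -1 - 36 = -37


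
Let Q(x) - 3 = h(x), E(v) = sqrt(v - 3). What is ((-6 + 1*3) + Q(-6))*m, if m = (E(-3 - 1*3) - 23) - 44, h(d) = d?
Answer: 402 - 18*I ≈ 402.0 - 18.0*I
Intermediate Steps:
E(v) = sqrt(-3 + v)
m = -67 + 3*I (m = (sqrt(-3 + (-3 - 1*3)) - 23) - 44 = (sqrt(-3 + (-3 - 3)) - 23) - 44 = (sqrt(-3 - 6) - 23) - 44 = (sqrt(-9) - 23) - 44 = (3*I - 23) - 44 = (-23 + 3*I) - 44 = -67 + 3*I ≈ -67.0 + 3.0*I)
Q(x) = 3 + x
((-6 + 1*3) + Q(-6))*m = ((-6 + 1*3) + (3 - 6))*(-67 + 3*I) = ((-6 + 3) - 3)*(-67 + 3*I) = (-3 - 3)*(-67 + 3*I) = -6*(-67 + 3*I) = 402 - 18*I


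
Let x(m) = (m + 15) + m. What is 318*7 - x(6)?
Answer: 2199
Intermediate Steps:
x(m) = 15 + 2*m (x(m) = (15 + m) + m = 15 + 2*m)
318*7 - x(6) = 318*7 - (15 + 2*6) = 2226 - (15 + 12) = 2226 - 1*27 = 2226 - 27 = 2199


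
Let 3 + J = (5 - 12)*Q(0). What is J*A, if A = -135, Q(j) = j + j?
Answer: 405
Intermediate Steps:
Q(j) = 2*j
J = -3 (J = -3 + (5 - 12)*(2*0) = -3 - 7*0 = -3 + 0 = -3)
J*A = -3*(-135) = 405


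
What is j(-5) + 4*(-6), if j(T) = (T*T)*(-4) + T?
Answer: -129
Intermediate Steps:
j(T) = T - 4*T**2 (j(T) = T**2*(-4) + T = -4*T**2 + T = T - 4*T**2)
j(-5) + 4*(-6) = -5*(1 - 4*(-5)) + 4*(-6) = -5*(1 + 20) - 24 = -5*21 - 24 = -105 - 24 = -129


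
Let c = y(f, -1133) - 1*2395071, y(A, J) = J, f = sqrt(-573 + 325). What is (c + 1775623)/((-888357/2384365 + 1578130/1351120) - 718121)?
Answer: 199924093629774280/231346965204926719 ≈ 0.86417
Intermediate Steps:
f = 2*I*sqrt(62) (f = sqrt(-248) = 2*I*sqrt(62) ≈ 15.748*I)
c = -2396204 (c = -1133 - 1*2395071 = -1133 - 2395071 = -2396204)
(c + 1775623)/((-888357/2384365 + 1578130/1351120) - 718121) = (-2396204 + 1775623)/((-888357/2384365 + 1578130/1351120) - 718121) = -620581/((-888357*1/2384365 + 1578130*(1/1351120)) - 718121) = -620581/((-888357/2384365 + 157813/135112) - 718121) = -620581/(256256102761/322156323880 - 718121) = -620581/(-231346965204926719/322156323880) = -620581*(-322156323880/231346965204926719) = 199924093629774280/231346965204926719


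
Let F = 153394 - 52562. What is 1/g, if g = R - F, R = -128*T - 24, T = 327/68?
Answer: -17/1725016 ≈ -9.8550e-6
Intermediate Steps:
F = 100832
T = 327/68 (T = 327*(1/68) = 327/68 ≈ 4.8088)
R = -10872/17 (R = -128*327/68 - 24 = -10464/17 - 24 = -10872/17 ≈ -639.53)
g = -1725016/17 (g = -10872/17 - 1*100832 = -10872/17 - 100832 = -1725016/17 ≈ -1.0147e+5)
1/g = 1/(-1725016/17) = -17/1725016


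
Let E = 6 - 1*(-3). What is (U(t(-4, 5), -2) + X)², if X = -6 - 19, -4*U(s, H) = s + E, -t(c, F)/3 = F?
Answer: 2209/4 ≈ 552.25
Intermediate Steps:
t(c, F) = -3*F
E = 9 (E = 6 + 3 = 9)
U(s, H) = -9/4 - s/4 (U(s, H) = -(s + 9)/4 = -(9 + s)/4 = -9/4 - s/4)
X = -25
(U(t(-4, 5), -2) + X)² = ((-9/4 - (-3)*5/4) - 25)² = ((-9/4 - ¼*(-15)) - 25)² = ((-9/4 + 15/4) - 25)² = (3/2 - 25)² = (-47/2)² = 2209/4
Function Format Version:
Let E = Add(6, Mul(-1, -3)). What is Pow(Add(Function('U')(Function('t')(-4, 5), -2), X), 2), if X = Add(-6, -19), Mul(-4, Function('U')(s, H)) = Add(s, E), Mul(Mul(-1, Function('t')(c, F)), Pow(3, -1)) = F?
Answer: Rational(2209, 4) ≈ 552.25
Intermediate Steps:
Function('t')(c, F) = Mul(-3, F)
E = 9 (E = Add(6, 3) = 9)
Function('U')(s, H) = Add(Rational(-9, 4), Mul(Rational(-1, 4), s)) (Function('U')(s, H) = Mul(Rational(-1, 4), Add(s, 9)) = Mul(Rational(-1, 4), Add(9, s)) = Add(Rational(-9, 4), Mul(Rational(-1, 4), s)))
X = -25
Pow(Add(Function('U')(Function('t')(-4, 5), -2), X), 2) = Pow(Add(Add(Rational(-9, 4), Mul(Rational(-1, 4), Mul(-3, 5))), -25), 2) = Pow(Add(Add(Rational(-9, 4), Mul(Rational(-1, 4), -15)), -25), 2) = Pow(Add(Add(Rational(-9, 4), Rational(15, 4)), -25), 2) = Pow(Add(Rational(3, 2), -25), 2) = Pow(Rational(-47, 2), 2) = Rational(2209, 4)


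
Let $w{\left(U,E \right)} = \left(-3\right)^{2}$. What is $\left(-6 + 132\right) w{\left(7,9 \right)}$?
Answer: $1134$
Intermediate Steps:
$w{\left(U,E \right)} = 9$
$\left(-6 + 132\right) w{\left(7,9 \right)} = \left(-6 + 132\right) 9 = 126 \cdot 9 = 1134$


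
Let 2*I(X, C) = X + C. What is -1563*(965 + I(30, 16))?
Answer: -1544244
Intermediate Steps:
I(X, C) = C/2 + X/2 (I(X, C) = (X + C)/2 = (C + X)/2 = C/2 + X/2)
-1563*(965 + I(30, 16)) = -1563*(965 + ((1/2)*16 + (1/2)*30)) = -1563*(965 + (8 + 15)) = -1563*(965 + 23) = -1563*988 = -1544244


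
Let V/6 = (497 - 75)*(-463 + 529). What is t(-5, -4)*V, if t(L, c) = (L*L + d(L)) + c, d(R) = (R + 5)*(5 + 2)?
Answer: 3509352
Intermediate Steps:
d(R) = 35 + 7*R (d(R) = (5 + R)*7 = 35 + 7*R)
t(L, c) = 35 + c + L**2 + 7*L (t(L, c) = (L*L + (35 + 7*L)) + c = (L**2 + (35 + 7*L)) + c = (35 + L**2 + 7*L) + c = 35 + c + L**2 + 7*L)
V = 167112 (V = 6*((497 - 75)*(-463 + 529)) = 6*(422*66) = 6*27852 = 167112)
t(-5, -4)*V = (35 - 4 + (-5)**2 + 7*(-5))*167112 = (35 - 4 + 25 - 35)*167112 = 21*167112 = 3509352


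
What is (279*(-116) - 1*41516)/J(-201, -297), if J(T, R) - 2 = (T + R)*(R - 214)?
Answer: -1847/6362 ≈ -0.29032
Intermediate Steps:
J(T, R) = 2 + (-214 + R)*(R + T) (J(T, R) = 2 + (T + R)*(R - 214) = 2 + (R + T)*(-214 + R) = 2 + (-214 + R)*(R + T))
(279*(-116) - 1*41516)/J(-201, -297) = (279*(-116) - 1*41516)/(2 + (-297)² - 214*(-297) - 214*(-201) - 297*(-201)) = (-32364 - 41516)/(2 + 88209 + 63558 + 43014 + 59697) = -73880/254480 = -73880*1/254480 = -1847/6362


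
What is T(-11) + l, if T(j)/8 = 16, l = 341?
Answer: 469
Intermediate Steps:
T(j) = 128 (T(j) = 8*16 = 128)
T(-11) + l = 128 + 341 = 469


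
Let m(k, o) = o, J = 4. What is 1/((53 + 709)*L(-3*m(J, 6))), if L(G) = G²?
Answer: 1/246888 ≈ 4.0504e-6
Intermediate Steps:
1/((53 + 709)*L(-3*m(J, 6))) = 1/((53 + 709)*((-3*6)²)) = 1/(762*((-18)²)) = (1/762)/324 = (1/762)*(1/324) = 1/246888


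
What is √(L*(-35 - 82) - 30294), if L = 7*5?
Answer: 3*I*√3821 ≈ 185.44*I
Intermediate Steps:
L = 35
√(L*(-35 - 82) - 30294) = √(35*(-35 - 82) - 30294) = √(35*(-117) - 30294) = √(-4095 - 30294) = √(-34389) = 3*I*√3821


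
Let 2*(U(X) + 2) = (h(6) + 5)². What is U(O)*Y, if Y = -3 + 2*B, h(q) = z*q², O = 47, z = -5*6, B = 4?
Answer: 5778105/2 ≈ 2.8891e+6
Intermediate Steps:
z = -30
h(q) = -30*q²
U(X) = 1155621/2 (U(X) = -2 + (-30*6² + 5)²/2 = -2 + (-30*36 + 5)²/2 = -2 + (-1080 + 5)²/2 = -2 + (½)*(-1075)² = -2 + (½)*1155625 = -2 + 1155625/2 = 1155621/2)
Y = 5 (Y = -3 + 2*4 = -3 + 8 = 5)
U(O)*Y = (1155621/2)*5 = 5778105/2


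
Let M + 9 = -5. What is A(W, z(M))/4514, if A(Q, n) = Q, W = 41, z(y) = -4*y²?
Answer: 41/4514 ≈ 0.0090829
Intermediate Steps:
M = -14 (M = -9 - 5 = -14)
A(W, z(M))/4514 = 41/4514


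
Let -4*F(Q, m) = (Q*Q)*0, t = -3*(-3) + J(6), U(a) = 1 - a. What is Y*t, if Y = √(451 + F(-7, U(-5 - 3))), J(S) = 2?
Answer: 11*√451 ≈ 233.60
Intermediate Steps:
t = 11 (t = -3*(-3) + 2 = 9 + 2 = 11)
F(Q, m) = 0 (F(Q, m) = -Q*Q*0/4 = -Q²*0/4 = -¼*0 = 0)
Y = √451 (Y = √(451 + 0) = √451 ≈ 21.237)
Y*t = √451*11 = 11*√451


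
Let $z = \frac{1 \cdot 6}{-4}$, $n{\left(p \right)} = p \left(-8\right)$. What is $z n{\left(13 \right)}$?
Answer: $156$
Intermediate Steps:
$n{\left(p \right)} = - 8 p$
$z = - \frac{3}{2}$ ($z = 6 \left(- \frac{1}{4}\right) = - \frac{3}{2} \approx -1.5$)
$z n{\left(13 \right)} = - \frac{3 \left(\left(-8\right) 13\right)}{2} = \left(- \frac{3}{2}\right) \left(-104\right) = 156$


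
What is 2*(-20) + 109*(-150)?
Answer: -16390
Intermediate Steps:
2*(-20) + 109*(-150) = -40 - 16350 = -16390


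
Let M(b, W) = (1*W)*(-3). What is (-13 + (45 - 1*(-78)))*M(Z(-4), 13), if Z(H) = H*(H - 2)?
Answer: -4290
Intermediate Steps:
Z(H) = H*(-2 + H)
M(b, W) = -3*W (M(b, W) = W*(-3) = -3*W)
(-13 + (45 - 1*(-78)))*M(Z(-4), 13) = (-13 + (45 - 1*(-78)))*(-3*13) = (-13 + (45 + 78))*(-39) = (-13 + 123)*(-39) = 110*(-39) = -4290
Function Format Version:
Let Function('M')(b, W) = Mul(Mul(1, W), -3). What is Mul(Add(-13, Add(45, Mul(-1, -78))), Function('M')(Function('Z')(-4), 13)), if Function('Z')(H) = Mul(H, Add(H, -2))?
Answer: -4290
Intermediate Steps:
Function('Z')(H) = Mul(H, Add(-2, H))
Function('M')(b, W) = Mul(-3, W) (Function('M')(b, W) = Mul(W, -3) = Mul(-3, W))
Mul(Add(-13, Add(45, Mul(-1, -78))), Function('M')(Function('Z')(-4), 13)) = Mul(Add(-13, Add(45, Mul(-1, -78))), Mul(-3, 13)) = Mul(Add(-13, Add(45, 78)), -39) = Mul(Add(-13, 123), -39) = Mul(110, -39) = -4290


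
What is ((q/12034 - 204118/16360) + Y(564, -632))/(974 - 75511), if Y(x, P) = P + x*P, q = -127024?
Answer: 17576275561963/3668641075220 ≈ 4.7909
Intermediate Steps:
Y(x, P) = P + P*x
((q/12034 - 204118/16360) + Y(564, -632))/(974 - 75511) = ((-127024/12034 - 204118/16360) - 632*(1 + 564))/(974 - 75511) = ((-127024*1/12034 - 204118*1/16360) - 632*565)/(-74537) = ((-63512/6017 - 102059/8180) - 357080)*(-1/74537) = (-1133617163/49219060 - 357080)*(-1/74537) = -17576275561963/49219060*(-1/74537) = 17576275561963/3668641075220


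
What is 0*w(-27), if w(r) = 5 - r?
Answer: 0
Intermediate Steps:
0*w(-27) = 0*(5 - 1*(-27)) = 0*(5 + 27) = 0*32 = 0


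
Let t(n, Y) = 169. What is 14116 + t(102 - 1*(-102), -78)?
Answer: 14285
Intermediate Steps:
14116 + t(102 - 1*(-102), -78) = 14116 + 169 = 14285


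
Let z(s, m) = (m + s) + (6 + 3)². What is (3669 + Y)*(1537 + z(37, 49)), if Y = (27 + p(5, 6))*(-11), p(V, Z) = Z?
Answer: 5633424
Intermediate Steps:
z(s, m) = 81 + m + s (z(s, m) = (m + s) + 9² = (m + s) + 81 = 81 + m + s)
Y = -363 (Y = (27 + 6)*(-11) = 33*(-11) = -363)
(3669 + Y)*(1537 + z(37, 49)) = (3669 - 363)*(1537 + (81 + 49 + 37)) = 3306*(1537 + 167) = 3306*1704 = 5633424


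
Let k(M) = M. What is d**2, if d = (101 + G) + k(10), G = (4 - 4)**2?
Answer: 12321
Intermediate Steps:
G = 0 (G = 0**2 = 0)
d = 111 (d = (101 + 0) + 10 = 101 + 10 = 111)
d**2 = 111**2 = 12321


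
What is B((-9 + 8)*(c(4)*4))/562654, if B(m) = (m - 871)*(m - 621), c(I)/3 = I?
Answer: 614811/562654 ≈ 1.0927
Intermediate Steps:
c(I) = 3*I
B(m) = (-871 + m)*(-621 + m)
B((-9 + 8)*(c(4)*4))/562654 = (540891 + ((-9 + 8)*((3*4)*4))**2 - 1492*(-9 + 8)*(3*4)*4)/562654 = (540891 + (-12*4)**2 - (-1492)*12*4)*(1/562654) = (540891 + (-1*48)**2 - (-1492)*48)*(1/562654) = (540891 + (-48)**2 - 1492*(-48))*(1/562654) = (540891 + 2304 + 71616)*(1/562654) = 614811*(1/562654) = 614811/562654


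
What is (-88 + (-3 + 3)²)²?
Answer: 7744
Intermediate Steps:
(-88 + (-3 + 3)²)² = (-88 + 0²)² = (-88 + 0)² = (-88)² = 7744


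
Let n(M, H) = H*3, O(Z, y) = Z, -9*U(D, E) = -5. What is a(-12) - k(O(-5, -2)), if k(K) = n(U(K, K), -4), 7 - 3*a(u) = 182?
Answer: -139/3 ≈ -46.333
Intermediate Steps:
U(D, E) = 5/9 (U(D, E) = -⅑*(-5) = 5/9)
a(u) = -175/3 (a(u) = 7/3 - ⅓*182 = 7/3 - 182/3 = -175/3)
n(M, H) = 3*H
k(K) = -12 (k(K) = 3*(-4) = -12)
a(-12) - k(O(-5, -2)) = -175/3 - 1*(-12) = -175/3 + 12 = -139/3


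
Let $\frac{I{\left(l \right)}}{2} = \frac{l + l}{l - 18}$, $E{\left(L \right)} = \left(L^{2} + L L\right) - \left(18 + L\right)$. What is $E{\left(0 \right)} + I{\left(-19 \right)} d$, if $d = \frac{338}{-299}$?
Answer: $- \frac{17294}{851} \approx -20.322$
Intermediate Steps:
$E{\left(L \right)} = -18 - L + 2 L^{2}$ ($E{\left(L \right)} = \left(L^{2} + L^{2}\right) - \left(18 + L\right) = 2 L^{2} - \left(18 + L\right) = -18 - L + 2 L^{2}$)
$I{\left(l \right)} = \frac{4 l}{-18 + l}$ ($I{\left(l \right)} = 2 \frac{l + l}{l - 18} = 2 \frac{2 l}{-18 + l} = \frac{4 l}{-18 + l}$)
$d = - \frac{26}{23}$ ($d = 338 \left(- \frac{1}{299}\right) = - \frac{26}{23} \approx -1.1304$)
$E{\left(0 \right)} + I{\left(-19 \right)} d = \left(-18 - 0 + 2 \cdot 0^{2}\right) + 4 \left(-19\right) \frac{1}{-18 - 19} \left(- \frac{26}{23}\right) = \left(-18 + 0 + 2 \cdot 0\right) + 4 \left(-19\right) \frac{1}{-37} \left(- \frac{26}{23}\right) = \left(-18 + 0 + 0\right) + 4 \left(-19\right) \left(- \frac{1}{37}\right) \left(- \frac{26}{23}\right) = -18 + \frac{76}{37} \left(- \frac{26}{23}\right) = -18 - \frac{1976}{851} = - \frac{17294}{851}$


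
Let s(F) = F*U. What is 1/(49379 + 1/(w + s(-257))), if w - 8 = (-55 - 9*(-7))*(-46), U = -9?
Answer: 1953/96437188 ≈ 2.0252e-5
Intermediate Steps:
s(F) = -9*F (s(F) = F*(-9) = -9*F)
w = -360 (w = 8 + (-55 - 9*(-7))*(-46) = 8 + (-55 + 63)*(-46) = 8 + 8*(-46) = 8 - 368 = -360)
1/(49379 + 1/(w + s(-257))) = 1/(49379 + 1/(-360 - 9*(-257))) = 1/(49379 + 1/(-360 + 2313)) = 1/(49379 + 1/1953) = 1/(96437188/1953) = 1953/96437188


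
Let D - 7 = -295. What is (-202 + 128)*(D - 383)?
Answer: 49654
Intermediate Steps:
D = -288 (D = 7 - 295 = -288)
(-202 + 128)*(D - 383) = (-202 + 128)*(-288 - 383) = -74*(-671) = 49654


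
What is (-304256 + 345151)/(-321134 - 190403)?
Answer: -40895/511537 ≈ -0.079945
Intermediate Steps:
(-304256 + 345151)/(-321134 - 190403) = 40895/(-511537) = 40895*(-1/511537) = -40895/511537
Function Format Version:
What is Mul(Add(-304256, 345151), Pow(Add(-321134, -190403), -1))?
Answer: Rational(-40895, 511537) ≈ -0.079945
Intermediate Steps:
Mul(Add(-304256, 345151), Pow(Add(-321134, -190403), -1)) = Mul(40895, Pow(-511537, -1)) = Mul(40895, Rational(-1, 511537)) = Rational(-40895, 511537)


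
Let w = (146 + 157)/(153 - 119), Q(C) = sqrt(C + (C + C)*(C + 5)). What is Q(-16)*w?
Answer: 606*sqrt(21)/17 ≈ 163.36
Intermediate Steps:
Q(C) = sqrt(C + 2*C*(5 + C)) (Q(C) = sqrt(C + (2*C)*(5 + C)) = sqrt(C + 2*C*(5 + C)))
w = 303/34 ≈ 8.9118
Q(-16)*w = sqrt(-16*(11 + 2*(-16)))*(303/34) = sqrt(-16*(11 - 32))*(303/34) = sqrt(-16*(-21))*(303/34) = sqrt(336)*(303/34) = (4*sqrt(21))*(303/34) = 606*sqrt(21)/17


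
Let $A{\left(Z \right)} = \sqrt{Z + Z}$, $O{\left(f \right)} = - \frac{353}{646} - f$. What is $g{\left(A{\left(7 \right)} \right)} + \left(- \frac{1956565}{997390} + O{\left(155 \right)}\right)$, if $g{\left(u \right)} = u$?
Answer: $- \frac{298484354}{1895041} + \sqrt{14} \approx -153.77$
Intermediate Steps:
$O{\left(f \right)} = - \frac{353}{646} - f$ ($O{\left(f \right)} = \left(-353\right) \frac{1}{646} - f = - \frac{353}{646} - f$)
$A{\left(Z \right)} = \sqrt{2} \sqrt{Z}$ ($A{\left(Z \right)} = \sqrt{2 Z} = \sqrt{2} \sqrt{Z}$)
$g{\left(A{\left(7 \right)} \right)} + \left(- \frac{1956565}{997390} + O{\left(155 \right)}\right) = \sqrt{2} \sqrt{7} - \left(\frac{100483}{646} + \frac{1956565}{997390}\right) = \sqrt{14} - \frac{298484354}{1895041} = - \frac{298484354}{1895041} + \sqrt{14}$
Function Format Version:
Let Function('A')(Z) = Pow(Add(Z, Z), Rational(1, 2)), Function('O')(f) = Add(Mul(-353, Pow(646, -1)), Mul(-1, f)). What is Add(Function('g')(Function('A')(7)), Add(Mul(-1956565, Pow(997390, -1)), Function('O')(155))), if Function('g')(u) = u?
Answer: Add(Rational(-298484354, 1895041), Pow(14, Rational(1, 2))) ≈ -153.77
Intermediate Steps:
Function('O')(f) = Add(Rational(-353, 646), Mul(-1, f)) (Function('O')(f) = Add(Mul(-353, Rational(1, 646)), Mul(-1, f)) = Add(Rational(-353, 646), Mul(-1, f)))
Function('A')(Z) = Mul(Pow(2, Rational(1, 2)), Pow(Z, Rational(1, 2))) (Function('A')(Z) = Pow(Mul(2, Z), Rational(1, 2)) = Mul(Pow(2, Rational(1, 2)), Pow(Z, Rational(1, 2))))
Add(Function('g')(Function('A')(7)), Add(Mul(-1956565, Pow(997390, -1)), Function('O')(155))) = Add(Mul(Pow(2, Rational(1, 2)), Pow(7, Rational(1, 2))), Add(Mul(-1956565, Pow(997390, -1)), Add(Rational(-353, 646), Mul(-1, 155)))) = Add(Pow(14, Rational(1, 2)), Add(Mul(-1956565, Rational(1, 997390)), Add(Rational(-353, 646), -155))) = Add(Pow(14, Rational(1, 2)), Add(Rational(-391313, 199478), Rational(-100483, 646))) = Add(Pow(14, Rational(1, 2)), Rational(-298484354, 1895041)) = Add(Rational(-298484354, 1895041), Pow(14, Rational(1, 2)))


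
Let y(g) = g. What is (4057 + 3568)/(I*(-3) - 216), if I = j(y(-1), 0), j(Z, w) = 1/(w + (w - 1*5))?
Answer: -38125/1077 ≈ -35.399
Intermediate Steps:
j(Z, w) = 1/(-5 + 2*w) (j(Z, w) = 1/(w + (w - 5)) = 1/(w + (-5 + w)) = 1/(-5 + 2*w))
I = -1/5 (I = 1/(-5 + 2*0) = 1/(-5 + 0) = 1/(-5) = -1/5 ≈ -0.20000)
(4057 + 3568)/(I*(-3) - 216) = (4057 + 3568)/(-1/5*(-3) - 216) = 7625/(3/5 - 216) = 7625/(-1077/5) = 7625*(-5/1077) = -38125/1077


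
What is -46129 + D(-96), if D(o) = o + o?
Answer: -46321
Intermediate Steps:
D(o) = 2*o
-46129 + D(-96) = -46129 + 2*(-96) = -46129 - 192 = -46321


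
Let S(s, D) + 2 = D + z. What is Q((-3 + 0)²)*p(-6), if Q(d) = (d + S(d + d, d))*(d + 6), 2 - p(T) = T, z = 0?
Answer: 1920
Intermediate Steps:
S(s, D) = -2 + D (S(s, D) = -2 + (D + 0) = -2 + D)
p(T) = 2 - T
Q(d) = (-2 + 2*d)*(6 + d) (Q(d) = (d + (-2 + d))*(d + 6) = (-2 + 2*d)*(6 + d))
Q((-3 + 0)²)*p(-6) = (-12 + 2*((-3 + 0)²)² + 10*(-3 + 0)²)*(2 - 1*(-6)) = (-12 + 2*((-3)²)² + 10*(-3)²)*(2 + 6) = (-12 + 2*9² + 10*9)*8 = (-12 + 2*81 + 90)*8 = (-12 + 162 + 90)*8 = 240*8 = 1920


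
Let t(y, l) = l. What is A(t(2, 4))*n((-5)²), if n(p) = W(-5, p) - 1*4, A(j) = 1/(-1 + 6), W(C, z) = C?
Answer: -9/5 ≈ -1.8000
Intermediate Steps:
A(j) = ⅕ (A(j) = 1/5 = ⅕)
n(p) = -9 (n(p) = -5 - 1*4 = -5 - 4 = -9)
A(t(2, 4))*n((-5)²) = (⅕)*(-9) = -9/5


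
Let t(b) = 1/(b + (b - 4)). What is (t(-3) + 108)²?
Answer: 1164241/100 ≈ 11642.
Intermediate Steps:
t(b) = 1/(-4 + 2*b) (t(b) = 1/(b + (-4 + b)) = 1/(-4 + 2*b))
(t(-3) + 108)² = (1/(2*(-2 - 3)) + 108)² = ((½)/(-5) + 108)² = ((½)*(-⅕) + 108)² = (-⅒ + 108)² = (1079/10)² = 1164241/100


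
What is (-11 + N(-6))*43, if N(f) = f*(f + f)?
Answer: 2623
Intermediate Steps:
N(f) = 2*f² (N(f) = f*(2*f) = 2*f²)
(-11 + N(-6))*43 = (-11 + 2*(-6)²)*43 = (-11 + 2*36)*43 = (-11 + 72)*43 = 61*43 = 2623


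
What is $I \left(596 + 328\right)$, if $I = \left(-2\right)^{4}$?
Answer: $14784$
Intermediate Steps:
$I = 16$
$I \left(596 + 328\right) = 16 \left(596 + 328\right) = 16 \cdot 924 = 14784$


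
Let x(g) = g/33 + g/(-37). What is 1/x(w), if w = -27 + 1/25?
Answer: -30525/2696 ≈ -11.322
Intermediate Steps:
w = -674/25 (w = -27 + 1/25 = -674/25 ≈ -26.960)
x(g) = 4*g/1221 (x(g) = g*(1/33) + g*(-1/37) = g/33 - g/37 = 4*g/1221)
1/x(w) = 1/((4/1221)*(-674/25)) = 1/(-2696/30525) = -30525/2696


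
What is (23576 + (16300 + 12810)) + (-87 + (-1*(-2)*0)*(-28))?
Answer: 52599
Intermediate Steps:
(23576 + (16300 + 12810)) + (-87 + (-1*(-2)*0)*(-28)) = (23576 + 29110) + (-87 + (2*0)*(-28)) = 52686 + (-87 + 0*(-28)) = 52686 + (-87 + 0) = 52686 - 87 = 52599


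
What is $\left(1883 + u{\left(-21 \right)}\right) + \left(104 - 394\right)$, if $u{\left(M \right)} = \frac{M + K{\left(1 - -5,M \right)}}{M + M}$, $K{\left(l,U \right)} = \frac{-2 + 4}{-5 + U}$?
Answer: $\frac{435026}{273} \approx 1593.5$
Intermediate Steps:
$K{\left(l,U \right)} = \frac{2}{-5 + U}$
$u{\left(M \right)} = \frac{M + \frac{2}{-5 + M}}{2 M}$ ($u{\left(M \right)} = \frac{M + \frac{2}{-5 + M}}{M + M} = \frac{M + \frac{2}{-5 + M}}{2 M}$)
$\left(1883 + u{\left(-21 \right)}\right) + \left(104 - 394\right) = \left(1883 + \frac{2 - 21 \left(-5 - 21\right)}{2 \left(-21\right) \left(-5 - 21\right)}\right) + \left(104 - 394\right) = \left(1883 + \frac{1}{2} \left(- \frac{1}{21}\right) \frac{1}{-26} \left(2 - -546\right)\right) - 290 = \left(1883 + \frac{1}{2} \left(- \frac{1}{21}\right) \left(- \frac{1}{26}\right) \left(2 + 546\right)\right) - 290 = \left(1883 + \frac{1}{2} \left(- \frac{1}{21}\right) \left(- \frac{1}{26}\right) 548\right) - 290 = \left(1883 + \frac{137}{273}\right) - 290 = \frac{514196}{273} - 290 = \frac{435026}{273}$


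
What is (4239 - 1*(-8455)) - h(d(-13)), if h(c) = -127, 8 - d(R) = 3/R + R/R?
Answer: 12821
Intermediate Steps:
d(R) = 7 - 3/R (d(R) = 8 - (3/R + R/R) = 8 - (3/R + 1) = 8 - (1 + 3/R) = 8 + (-1 - 3/R) = 7 - 3/R)
(4239 - 1*(-8455)) - h(d(-13)) = (4239 - 1*(-8455)) - 1*(-127) = (4239 + 8455) + 127 = 12694 + 127 = 12821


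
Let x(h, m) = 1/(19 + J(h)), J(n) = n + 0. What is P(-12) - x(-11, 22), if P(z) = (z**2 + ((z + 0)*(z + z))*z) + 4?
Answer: -26465/8 ≈ -3308.1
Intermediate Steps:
J(n) = n
x(h, m) = 1/(19 + h)
P(z) = 4 + z**2 + 2*z**3 (P(z) = (z**2 + (z*(2*z))*z) + 4 = (z**2 + (2*z**2)*z) + 4 = (z**2 + 2*z**3) + 4 = 4 + z**2 + 2*z**3)
P(-12) - x(-11, 22) = (4 + (-12)**2 + 2*(-12)**3) - 1/(19 - 11) = (4 + 144 + 2*(-1728)) - 1/8 = (4 + 144 - 3456) - 1*1/8 = -3308 - 1/8 = -26465/8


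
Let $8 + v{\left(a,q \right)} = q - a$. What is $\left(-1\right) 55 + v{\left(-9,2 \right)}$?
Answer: $-52$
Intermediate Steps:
$v{\left(a,q \right)} = -8 + q - a$ ($v{\left(a,q \right)} = -8 - \left(a - q\right) = -8 + q - a$)
$\left(-1\right) 55 + v{\left(-9,2 \right)} = \left(-1\right) 55 - -3 = -55 + \left(-8 + 2 + 9\right) = -55 + 3 = -52$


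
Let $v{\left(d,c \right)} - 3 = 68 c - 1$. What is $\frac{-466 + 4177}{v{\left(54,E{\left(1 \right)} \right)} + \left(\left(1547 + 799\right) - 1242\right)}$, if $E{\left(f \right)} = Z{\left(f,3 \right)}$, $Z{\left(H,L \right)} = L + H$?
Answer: $\frac{3711}{1378} \approx 2.693$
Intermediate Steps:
$Z{\left(H,L \right)} = H + L$
$E{\left(f \right)} = 3 + f$ ($E{\left(f \right)} = f + 3 = 3 + f$)
$v{\left(d,c \right)} = 2 + 68 c$ ($v{\left(d,c \right)} = 3 + \left(68 c - 1\right) = 3 + \left(-1 + 68 c\right) = 2 + 68 c$)
$\frac{-466 + 4177}{v{\left(54,E{\left(1 \right)} \right)} + \left(\left(1547 + 799\right) - 1242\right)} = \frac{-466 + 4177}{\left(2 + 68 \left(3 + 1\right)\right) + \left(\left(1547 + 799\right) - 1242\right)} = \frac{3711}{\left(2 + 68 \cdot 4\right) + \left(2346 - 1242\right)} = \frac{3711}{\left(2 + 272\right) + 1104} = \frac{3711}{274 + 1104} = \frac{3711}{1378}$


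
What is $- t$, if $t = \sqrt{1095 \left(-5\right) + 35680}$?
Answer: $- \sqrt{30205} \approx -173.8$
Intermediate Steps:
$t = \sqrt{30205}$ ($t = \sqrt{-5475 + 35680} = \sqrt{30205} \approx 173.8$)
$- t = - \sqrt{30205}$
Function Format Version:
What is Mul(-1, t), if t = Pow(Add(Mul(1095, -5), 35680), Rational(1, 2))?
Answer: Mul(-1, Pow(30205, Rational(1, 2))) ≈ -173.80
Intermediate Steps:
t = Pow(30205, Rational(1, 2)) (t = Pow(Add(-5475, 35680), Rational(1, 2)) = Pow(30205, Rational(1, 2)) ≈ 173.80)
Mul(-1, t) = Mul(-1, Pow(30205, Rational(1, 2)))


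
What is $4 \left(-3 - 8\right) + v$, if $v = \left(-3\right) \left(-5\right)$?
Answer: $-29$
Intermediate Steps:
$v = 15$
$4 \left(-3 - 8\right) + v = 4 \left(-3 - 8\right) + 15 = 4 \left(-11\right) + 15 = -44 + 15 = -29$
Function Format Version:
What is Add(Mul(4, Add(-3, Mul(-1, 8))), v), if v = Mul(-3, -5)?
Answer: -29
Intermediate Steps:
v = 15
Add(Mul(4, Add(-3, Mul(-1, 8))), v) = Add(Mul(4, Add(-3, Mul(-1, 8))), 15) = Add(Mul(4, Add(-3, -8)), 15) = Add(Mul(4, -11), 15) = Add(-44, 15) = -29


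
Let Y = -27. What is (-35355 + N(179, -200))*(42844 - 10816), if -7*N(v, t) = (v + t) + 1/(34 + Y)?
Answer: -55480470972/49 ≈ -1.1323e+9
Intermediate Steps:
N(v, t) = -1/49 - t/7 - v/7 (N(v, t) = -((v + t) + 1/(34 - 27))/7 = -((t + v) + 1/7)/7 = -((t + v) + ⅐)/7 = -(⅐ + t + v)/7 = -1/49 - t/7 - v/7)
(-35355 + N(179, -200))*(42844 - 10816) = (-35355 + (-1/49 - ⅐*(-200) - ⅐*179))*(42844 - 10816) = (-35355 + (-1/49 + 200/7 - 179/7))*32028 = (-35355 + 146/49)*32028 = -1732249/49*32028 = -55480470972/49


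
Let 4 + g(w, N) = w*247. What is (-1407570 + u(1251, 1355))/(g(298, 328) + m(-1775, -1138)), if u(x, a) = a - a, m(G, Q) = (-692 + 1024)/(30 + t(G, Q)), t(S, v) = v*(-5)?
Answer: -2012825100/105250943 ≈ -19.124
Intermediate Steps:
g(w, N) = -4 + 247*w (g(w, N) = -4 + w*247 = -4 + 247*w)
t(S, v) = -5*v
m(G, Q) = 332/(30 - 5*Q) (m(G, Q) = (-692 + 1024)/(30 - 5*Q) = 332/(30 - 5*Q))
u(x, a) = 0
(-1407570 + u(1251, 1355))/(g(298, 328) + m(-1775, -1138)) = (-1407570 + 0)/((-4 + 247*298) - 332/(-30 + 5*(-1138))) = -1407570/((-4 + 73606) - 332/(-30 - 5690)) = -1407570/(73602 - 332/(-5720)) = -1407570/(73602 - 332*(-1/5720)) = -1407570/(73602 + 83/1430) = -1407570/105250943/1430 = -1407570*1430/105250943 = -2012825100/105250943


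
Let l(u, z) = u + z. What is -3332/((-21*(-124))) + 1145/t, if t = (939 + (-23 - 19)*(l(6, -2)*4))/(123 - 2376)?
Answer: -79980826/8277 ≈ -9663.0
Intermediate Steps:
t = -89/751 (t = (939 + (-23 - 19)*((6 - 2)*4))/(123 - 2376) = (939 - 168*4)/(-2253) = (939 - 42*16)*(-1/2253) = (939 - 672)*(-1/2253) = 267*(-1/2253) = -89/751 ≈ -0.11851)
-3332/((-21*(-124))) + 1145/t = -3332/((-21*(-124))) + 1145/(-89/751) = -3332/2604 + 1145*(-751/89) = -3332*1/2604 - 859895/89 = -119/93 - 859895/89 = -79980826/8277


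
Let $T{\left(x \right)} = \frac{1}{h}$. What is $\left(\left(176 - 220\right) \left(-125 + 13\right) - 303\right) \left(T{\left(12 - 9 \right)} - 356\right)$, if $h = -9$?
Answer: $- \frac{14823125}{9} \approx -1.647 \cdot 10^{6}$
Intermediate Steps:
$T{\left(x \right)} = - \frac{1}{9}$ ($T{\left(x \right)} = \frac{1}{-9} = - \frac{1}{9}$)
$\left(\left(176 - 220\right) \left(-125 + 13\right) - 303\right) \left(T{\left(12 - 9 \right)} - 356\right) = \left(\left(176 - 220\right) \left(-125 + 13\right) - 303\right) \left(- \frac{1}{9} - 356\right) = \left(\left(-44\right) \left(-112\right) - 303\right) \left(- \frac{3205}{9}\right) = \left(4928 - 303\right) \left(- \frac{3205}{9}\right) = 4625 \left(- \frac{3205}{9}\right) = - \frac{14823125}{9}$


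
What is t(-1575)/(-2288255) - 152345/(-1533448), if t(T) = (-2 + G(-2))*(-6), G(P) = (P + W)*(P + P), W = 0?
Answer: 348659412103/3508920053240 ≈ 0.099364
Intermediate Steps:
G(P) = 2*P² (G(P) = (P + 0)*(P + P) = P*(2*P) = 2*P²)
t(T) = -36 (t(T) = (-2 + 2*(-2)²)*(-6) = (-2 + 2*4)*(-6) = (-2 + 8)*(-6) = 6*(-6) = -36)
t(-1575)/(-2288255) - 152345/(-1533448) = -36/(-2288255) - 152345/(-1533448) = -36*(-1/2288255) - 152345*(-1/1533448) = 36/2288255 + 152345/1533448 = 348659412103/3508920053240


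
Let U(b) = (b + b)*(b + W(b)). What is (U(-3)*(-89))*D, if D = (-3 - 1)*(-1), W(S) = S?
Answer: -12816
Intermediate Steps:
U(b) = 4*b**2 (U(b) = (b + b)*(b + b) = (2*b)*(2*b) = 4*b**2)
D = 4 (D = -4*(-1) = 4)
(U(-3)*(-89))*D = ((4*(-3)**2)*(-89))*4 = ((4*9)*(-89))*4 = (36*(-89))*4 = -3204*4 = -12816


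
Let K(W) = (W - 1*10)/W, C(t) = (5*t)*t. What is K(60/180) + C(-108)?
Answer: 58291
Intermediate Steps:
C(t) = 5*t²
K(W) = (-10 + W)/W (K(W) = (W - 10)/W = (-10 + W)/W)
K(60/180) + C(-108) = (-10 + 60/180)/((60/180)) + 5*(-108)² = (-10 + 60*(1/180))/((60*(1/180))) + 5*11664 = (-10 + ⅓)/(⅓) + 58320 = 3*(-29/3) + 58320 = -29 + 58320 = 58291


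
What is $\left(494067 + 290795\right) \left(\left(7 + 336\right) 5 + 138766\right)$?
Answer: $110258198622$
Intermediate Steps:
$\left(494067 + 290795\right) \left(\left(7 + 336\right) 5 + 138766\right) = 784862 \left(343 \cdot 5 + 138766\right) = 784862 \left(1715 + 138766\right) = 784862 \cdot 140481 = 110258198622$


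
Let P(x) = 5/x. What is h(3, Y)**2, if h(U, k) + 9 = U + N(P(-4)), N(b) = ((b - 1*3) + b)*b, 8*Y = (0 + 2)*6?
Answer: 49/64 ≈ 0.76563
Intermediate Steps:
Y = 3/2 (Y = ((0 + 2)*6)/8 = (2*6)/8 = (1/8)*12 = 3/2 ≈ 1.5000)
N(b) = b*(-3 + 2*b) (N(b) = ((b - 3) + b)*b = ((-3 + b) + b)*b = (-3 + 2*b)*b = b*(-3 + 2*b))
h(U, k) = -17/8 + U (h(U, k) = -9 + (U + (5/(-4))*(-3 + 2*(5/(-4)))) = -9 + (U + (5*(-1/4))*(-3 + 2*(5*(-1/4)))) = -9 + (U - 5*(-3 + 2*(-5/4))/4) = -9 + (U - 5*(-3 - 5/2)/4) = -9 + (U - 5/4*(-11/2)) = -9 + (U + 55/8) = -9 + (55/8 + U) = -17/8 + U)
h(3, Y)**2 = (-17/8 + 3)**2 = (7/8)**2 = 49/64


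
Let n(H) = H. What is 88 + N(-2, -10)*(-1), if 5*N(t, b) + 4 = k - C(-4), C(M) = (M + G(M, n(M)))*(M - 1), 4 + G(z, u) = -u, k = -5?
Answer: 469/5 ≈ 93.800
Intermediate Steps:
G(z, u) = -4 - u
C(M) = 4 - 4*M (C(M) = (M + (-4 - M))*(M - 1) = -4*(-1 + M) = 4 - 4*M)
N(t, b) = -29/5 (N(t, b) = -4/5 + (-5 - (4 - 4*(-4)))/5 = -4/5 + (-5 - (4 + 16))/5 = -4/5 + (-5 - 1*20)/5 = -4/5 + (-5 - 20)/5 = -4/5 + (1/5)*(-25) = -4/5 - 5 = -29/5)
88 + N(-2, -10)*(-1) = 88 - 29/5*(-1) = 88 + 29/5 = 469/5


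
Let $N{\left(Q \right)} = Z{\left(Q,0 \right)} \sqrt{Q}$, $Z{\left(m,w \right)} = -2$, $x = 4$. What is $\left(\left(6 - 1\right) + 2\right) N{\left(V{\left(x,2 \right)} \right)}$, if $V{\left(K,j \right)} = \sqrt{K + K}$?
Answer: $- 14 \cdot 2^{\frac{3}{4}} \approx -23.545$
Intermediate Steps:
$V{\left(K,j \right)} = \sqrt{2} \sqrt{K}$ ($V{\left(K,j \right)} = \sqrt{2 K} = \sqrt{2} \sqrt{K}$)
$N{\left(Q \right)} = - 2 \sqrt{Q}$
$\left(\left(6 - 1\right) + 2\right) N{\left(V{\left(x,2 \right)} \right)} = \left(\left(6 - 1\right) + 2\right) \left(- 2 \sqrt{\sqrt{2} \sqrt{4}}\right) = \left(5 + 2\right) \left(- 2 \sqrt{\sqrt{2} \cdot 2}\right) = 7 \left(- 2 \sqrt{2 \sqrt{2}}\right) = 7 \left(- 2 \cdot 2^{\frac{3}{4}}\right) = - 14 \cdot 2^{\frac{3}{4}}$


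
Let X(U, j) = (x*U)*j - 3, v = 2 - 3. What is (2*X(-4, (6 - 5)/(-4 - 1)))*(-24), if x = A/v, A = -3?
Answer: 144/5 ≈ 28.800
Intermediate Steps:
v = -1
x = 3 (x = -3/(-1) = -3*(-1) = 3)
X(U, j) = -3 + 3*U*j (X(U, j) = (3*U)*j - 3 = 3*U*j - 3 = -3 + 3*U*j)
(2*X(-4, (6 - 5)/(-4 - 1)))*(-24) = (2*(-3 + 3*(-4)*((6 - 5)/(-4 - 1))))*(-24) = (2*(-3 + 3*(-4)*(1/(-5))))*(-24) = (2*(-3 + 3*(-4)*(1*(-1/5))))*(-24) = (2*(-3 + 3*(-4)*(-1/5)))*(-24) = (2*(-3 + 12/5))*(-24) = (2*(-3/5))*(-24) = -6/5*(-24) = 144/5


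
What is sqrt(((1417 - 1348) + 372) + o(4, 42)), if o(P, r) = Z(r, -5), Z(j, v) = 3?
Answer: 2*sqrt(111) ≈ 21.071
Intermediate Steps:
o(P, r) = 3
sqrt(((1417 - 1348) + 372) + o(4, 42)) = sqrt(((1417 - 1348) + 372) + 3) = sqrt((69 + 372) + 3) = sqrt(441 + 3) = sqrt(444) = 2*sqrt(111)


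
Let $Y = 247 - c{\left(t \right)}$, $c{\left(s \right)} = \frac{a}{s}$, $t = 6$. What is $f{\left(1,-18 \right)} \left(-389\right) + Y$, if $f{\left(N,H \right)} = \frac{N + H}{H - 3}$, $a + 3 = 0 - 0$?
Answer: $- \frac{2831}{42} \approx -67.405$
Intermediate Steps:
$a = -3$ ($a = -3 + \left(0 - 0\right) = -3 + \left(0 + 0\right) = -3 + 0 = -3$)
$f{\left(N,H \right)} = \frac{H + N}{-3 + H}$
$c{\left(s \right)} = - \frac{3}{s}$
$Y = \frac{495}{2}$ ($Y = 247 - - \frac{3}{6} = 247 - \left(-3\right) \frac{1}{6} = 247 - - \frac{1}{2} = 247 + \frac{1}{2} = \frac{495}{2} \approx 247.5$)
$f{\left(1,-18 \right)} \left(-389\right) + Y = \frac{-18 + 1}{-3 - 18} \left(-389\right) + \frac{495}{2} = \frac{1}{-21} \left(-17\right) \left(-389\right) + \frac{495}{2} = \left(- \frac{1}{21}\right) \left(-17\right) \left(-389\right) + \frac{495}{2} = \frac{17}{21} \left(-389\right) + \frac{495}{2} = - \frac{6613}{21} + \frac{495}{2} = - \frac{2831}{42}$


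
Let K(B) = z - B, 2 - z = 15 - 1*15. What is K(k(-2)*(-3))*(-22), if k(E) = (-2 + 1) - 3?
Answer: 220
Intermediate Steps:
k(E) = -4 (k(E) = -1 - 3 = -4)
z = 2 (z = 2 - (15 - 1*15) = 2 - (15 - 15) = 2 - 1*0 = 2 + 0 = 2)
K(B) = 2 - B
K(k(-2)*(-3))*(-22) = (2 - (-4)*(-3))*(-22) = (2 - 1*12)*(-22) = (2 - 12)*(-22) = -10*(-22) = 220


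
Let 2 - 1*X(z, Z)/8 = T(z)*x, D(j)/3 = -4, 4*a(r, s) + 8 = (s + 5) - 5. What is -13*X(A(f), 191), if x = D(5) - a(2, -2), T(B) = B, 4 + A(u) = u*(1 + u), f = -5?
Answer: -16016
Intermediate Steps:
A(u) = -4 + u*(1 + u)
a(r, s) = -2 + s/4 (a(r, s) = -2 + ((s + 5) - 5)/4 = -2 + ((5 + s) - 5)/4 = -2 + s/4)
D(j) = -12 (D(j) = 3*(-4) = -12)
x = -19/2 (x = -12 - (-2 + (1/4)*(-2)) = -12 - (-2 - 1/2) = -12 - 1*(-5/2) = -12 + 5/2 = -19/2 ≈ -9.5000)
X(z, Z) = 16 + 76*z (X(z, Z) = 16 - 8*z*(-19)/2 = 16 - (-76)*z = 16 + 76*z)
-13*X(A(f), 191) = -13*(16 + 76*(-4 - 5 + (-5)**2)) = -13*(16 + 76*(-4 - 5 + 25)) = -13*(16 + 76*16) = -13*(16 + 1216) = -13*1232 = -16016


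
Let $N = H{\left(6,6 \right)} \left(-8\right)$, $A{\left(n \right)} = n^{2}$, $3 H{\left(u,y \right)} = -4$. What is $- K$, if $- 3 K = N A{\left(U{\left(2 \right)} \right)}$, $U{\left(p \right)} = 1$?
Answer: $\frac{32}{9} \approx 3.5556$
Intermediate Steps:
$H{\left(u,y \right)} = - \frac{4}{3}$ ($H{\left(u,y \right)} = \frac{1}{3} \left(-4\right) = - \frac{4}{3}$)
$N = \frac{32}{3}$ ($N = \left(- \frac{4}{3}\right) \left(-8\right) = \frac{32}{3} \approx 10.667$)
$K = - \frac{32}{9}$ ($K = - \frac{\frac{32}{3} \cdot 1^{2}}{3} = - \frac{\frac{32}{3} \cdot 1}{3} = \left(- \frac{1}{3}\right) \frac{32}{3} = - \frac{32}{9} \approx -3.5556$)
$- K = \left(-1\right) \left(- \frac{32}{9}\right) = \frac{32}{9}$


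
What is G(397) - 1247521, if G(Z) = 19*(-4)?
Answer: -1247597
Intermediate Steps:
G(Z) = -76
G(397) - 1247521 = -76 - 1247521 = -1247597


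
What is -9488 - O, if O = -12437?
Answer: 2949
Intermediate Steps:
-9488 - O = -9488 - 1*(-12437) = -9488 + 12437 = 2949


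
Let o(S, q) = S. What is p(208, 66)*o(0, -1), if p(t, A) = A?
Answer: 0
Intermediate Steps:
p(208, 66)*o(0, -1) = 66*0 = 0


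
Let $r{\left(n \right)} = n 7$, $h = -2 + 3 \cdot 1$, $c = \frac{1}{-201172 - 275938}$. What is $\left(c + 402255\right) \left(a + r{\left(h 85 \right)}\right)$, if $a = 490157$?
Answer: $\frac{47092533223031424}{238555} \approx 1.9741 \cdot 10^{11}$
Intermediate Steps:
$c = - \frac{1}{477110}$ ($c = \frac{1}{-477110} = - \frac{1}{477110} \approx -2.096 \cdot 10^{-6}$)
$h = 1$ ($h = -2 + 3 = 1$)
$r{\left(n \right)} = 7 n$
$\left(c + 402255\right) \left(a + r{\left(h 85 \right)}\right) = \left(- \frac{1}{477110} + 402255\right) \left(490157 + 7 \cdot 1 \cdot 85\right) = \frac{191919883049 \left(490157 + 7 \cdot 85\right)}{477110} = \frac{191919883049 \left(490157 + 595\right)}{477110} = \frac{191919883049}{477110} \cdot 490752 = \frac{47092533223031424}{238555}$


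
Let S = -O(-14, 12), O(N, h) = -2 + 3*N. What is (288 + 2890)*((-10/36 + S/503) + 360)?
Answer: 5176512313/4527 ≈ 1.1435e+6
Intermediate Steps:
S = 44 (S = -(-2 + 3*(-14)) = -(-2 - 42) = -1*(-44) = 44)
(288 + 2890)*((-10/36 + S/503) + 360) = (288 + 2890)*((-10/36 + 44/503) + 360) = 3178*((-10*1/36 + 44*(1/503)) + 360) = 3178*((-5/18 + 44/503) + 360) = 3178*(-1723/9054 + 360) = 3178*(3257717/9054) = 5176512313/4527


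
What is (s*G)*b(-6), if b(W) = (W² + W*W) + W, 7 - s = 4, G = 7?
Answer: 1386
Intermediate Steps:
s = 3 (s = 7 - 1*4 = 7 - 4 = 3)
b(W) = W + 2*W² (b(W) = (W² + W²) + W = 2*W² + W = W + 2*W²)
(s*G)*b(-6) = (3*7)*(-6*(1 + 2*(-6))) = 21*(-6*(1 - 12)) = 21*(-6*(-11)) = 21*66 = 1386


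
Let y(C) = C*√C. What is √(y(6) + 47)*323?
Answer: 323*√(47 + 6*√6) ≈ 2537.1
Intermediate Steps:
y(C) = C^(3/2)
√(y(6) + 47)*323 = √(6^(3/2) + 47)*323 = √(6*√6 + 47)*323 = √(47 + 6*√6)*323 = 323*√(47 + 6*√6)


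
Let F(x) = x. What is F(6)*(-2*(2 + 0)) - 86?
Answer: -110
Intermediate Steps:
F(6)*(-2*(2 + 0)) - 86 = 6*(-2*(2 + 0)) - 86 = 6*(-2*2) - 86 = 6*(-4) - 86 = -24 - 86 = -110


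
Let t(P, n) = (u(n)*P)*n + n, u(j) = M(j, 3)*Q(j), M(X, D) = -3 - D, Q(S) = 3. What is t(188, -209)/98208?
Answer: 64277/8928 ≈ 7.1995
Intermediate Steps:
u(j) = -18 (u(j) = (-3 - 1*3)*3 = (-3 - 3)*3 = -6*3 = -18)
t(P, n) = n - 18*P*n (t(P, n) = (-18*P)*n + n = -18*P*n + n = n - 18*P*n)
t(188, -209)/98208 = -209*(1 - 18*188)/98208 = -209*(1 - 3384)*(1/98208) = -209*(-3383)*(1/98208) = 707047*(1/98208) = 64277/8928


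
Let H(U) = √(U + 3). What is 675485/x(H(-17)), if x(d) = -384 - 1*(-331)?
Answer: -12745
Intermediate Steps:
H(U) = √(3 + U)
x(d) = -53 (x(d) = -384 + 331 = -53)
675485/x(H(-17)) = 675485/(-53) = 675485*(-1/53) = -12745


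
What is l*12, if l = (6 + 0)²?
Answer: 432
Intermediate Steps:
l = 36 (l = 6² = 36)
l*12 = 36*12 = 432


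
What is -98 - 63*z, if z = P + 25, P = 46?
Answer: -4571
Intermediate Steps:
z = 71 (z = 46 + 25 = 71)
-98 - 63*z = -98 - 63*71 = -98 - 4473 = -4571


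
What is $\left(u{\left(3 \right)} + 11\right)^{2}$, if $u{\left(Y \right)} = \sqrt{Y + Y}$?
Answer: $\left(11 + \sqrt{6}\right)^{2} \approx 180.89$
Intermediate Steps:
$u{\left(Y \right)} = \sqrt{2} \sqrt{Y}$ ($u{\left(Y \right)} = \sqrt{2 Y} = \sqrt{2} \sqrt{Y}$)
$\left(u{\left(3 \right)} + 11\right)^{2} = \left(\sqrt{2} \sqrt{3} + 11\right)^{2} = \left(\sqrt{6} + 11\right)^{2} = \left(11 + \sqrt{6}\right)^{2}$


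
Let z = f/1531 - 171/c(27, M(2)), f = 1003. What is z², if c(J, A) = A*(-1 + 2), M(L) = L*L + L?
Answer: 7269438121/9375844 ≈ 775.34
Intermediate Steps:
M(L) = L + L² (M(L) = L² + L = L + L²)
c(J, A) = A (c(J, A) = A*1 = A)
z = -85261/3062 (z = 1003/1531 - 171*1/(2*(1 + 2)) = 1003*(1/1531) - 171/(2*3) = 1003/1531 - 171/6 = 1003/1531 - 171*⅙ = 1003/1531 - 57/2 = -85261/3062 ≈ -27.845)
z² = (-85261/3062)² = 7269438121/9375844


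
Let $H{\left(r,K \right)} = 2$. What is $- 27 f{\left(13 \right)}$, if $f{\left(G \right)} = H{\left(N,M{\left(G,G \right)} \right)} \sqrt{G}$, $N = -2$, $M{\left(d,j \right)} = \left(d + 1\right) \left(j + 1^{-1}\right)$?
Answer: $- 54 \sqrt{13} \approx -194.7$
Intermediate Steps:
$M{\left(d,j \right)} = \left(1 + d\right) \left(1 + j\right)$ ($M{\left(d,j \right)} = \left(1 + d\right) \left(j + 1\right) = \left(1 + d\right) \left(1 + j\right)$)
$f{\left(G \right)} = 2 \sqrt{G}$
$- 27 f{\left(13 \right)} = - 27 \cdot 2 \sqrt{13} = - 54 \sqrt{13}$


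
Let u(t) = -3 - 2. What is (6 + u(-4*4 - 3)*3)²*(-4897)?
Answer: -396657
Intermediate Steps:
u(t) = -5
(6 + u(-4*4 - 3)*3)²*(-4897) = (6 - 5*3)²*(-4897) = (6 - 15)²*(-4897) = (-9)²*(-4897) = 81*(-4897) = -396657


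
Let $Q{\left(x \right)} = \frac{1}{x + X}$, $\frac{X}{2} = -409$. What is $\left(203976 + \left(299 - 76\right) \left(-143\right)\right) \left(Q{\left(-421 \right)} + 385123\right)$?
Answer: $\frac{82114305675452}{1239} \approx 6.6275 \cdot 10^{10}$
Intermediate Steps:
$X = -818$ ($X = 2 \left(-409\right) = -818$)
$Q{\left(x \right)} = \frac{1}{-818 + x}$ ($Q{\left(x \right)} = \frac{1}{x - 818} = \frac{1}{-818 + x}$)
$\left(203976 + \left(299 - 76\right) \left(-143\right)\right) \left(Q{\left(-421 \right)} + 385123\right) = \left(203976 + \left(299 - 76\right) \left(-143\right)\right) \left(\frac{1}{-818 - 421} + 385123\right) = \left(203976 + 223 \left(-143\right)\right) \left(\frac{1}{-1239} + 385123\right) = \left(203976 - 31889\right) \left(- \frac{1}{1239} + 385123\right) = 172087 \cdot \frac{477167396}{1239} = \frac{82114305675452}{1239}$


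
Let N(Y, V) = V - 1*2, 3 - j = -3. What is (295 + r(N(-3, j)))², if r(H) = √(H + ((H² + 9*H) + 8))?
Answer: 91809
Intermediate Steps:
j = 6 (j = 3 - 1*(-3) = 3 + 3 = 6)
N(Y, V) = -2 + V (N(Y, V) = V - 2 = -2 + V)
r(H) = √(8 + H² + 10*H) (r(H) = √(H + (8 + H² + 9*H)) = √(8 + H² + 10*H))
(295 + r(N(-3, j)))² = (295 + √(8 + (-2 + 6)² + 10*(-2 + 6)))² = (295 + √(8 + 4² + 10*4))² = (295 + √(8 + 16 + 40))² = (295 + √64)² = (295 + 8)² = 303² = 91809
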